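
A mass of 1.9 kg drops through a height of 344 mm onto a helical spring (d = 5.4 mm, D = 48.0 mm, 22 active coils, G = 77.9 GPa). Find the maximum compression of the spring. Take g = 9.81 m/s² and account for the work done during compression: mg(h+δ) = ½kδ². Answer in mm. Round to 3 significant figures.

67.1 mm

k = Gd⁴/(8D³N_a) = (77.9×10³)(5.4⁴)/(8·48.0³·22) = 3.4031 N/mm
W = mg = 1.9 × 9.81 = 18.639 N
½kδ² − Wδ − Wh = 0 → δ = (W + √(W² + 2kWh))/k
δ = (18.639 + √(347.41 + 43640.2))/3.4031 = (18.639 + 209.73)/3.4031 = 67.107 mm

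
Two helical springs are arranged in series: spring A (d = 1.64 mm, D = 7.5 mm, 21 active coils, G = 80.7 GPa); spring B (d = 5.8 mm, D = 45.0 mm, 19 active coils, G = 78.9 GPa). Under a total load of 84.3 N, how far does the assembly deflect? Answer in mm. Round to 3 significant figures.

23.3 mm

k_A = Gd⁴/(8D³N_a) = (80.7×10³)(1.64⁴)/(8·7.5³·21) = 8.2367 N/mm
k_B = Gd⁴/(8D³N_a) = (78.9×10³)(5.8⁴)/(8·45.0³·19) = 6.4463 N/mm
Series: 1/k_eq = 1/8.2367 + 1/6.4463 = 0.27654; k_eq = 3.6162 N/mm
δ = F/k_eq = 84.3/3.6162 = 23.312 mm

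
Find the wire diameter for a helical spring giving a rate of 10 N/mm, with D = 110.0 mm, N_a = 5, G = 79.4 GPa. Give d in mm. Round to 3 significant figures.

9.05 mm

d = (8D³N_a·k / G)^(1/4) = (8·110.0³·5·10 / (79.4×10³))^0.25
  = (6705.3)^0.25 = 9.0491 mm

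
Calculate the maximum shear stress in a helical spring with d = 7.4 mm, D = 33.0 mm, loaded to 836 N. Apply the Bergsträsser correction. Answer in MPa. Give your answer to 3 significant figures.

Spring index C = D/d = 33.0/7.4 = 4.4595
K_B = (4C+2)/(4C−3) = 19.838/14.838 = 1.3370
τ₀ = 8FD/(πd³) = 8·836·33.0/(π·7.4³) = 220704/1273 = 173.37 MPa
τ_max = K·τ₀ = 1.3370 × 173.37 = 231.79 MPa

232 MPa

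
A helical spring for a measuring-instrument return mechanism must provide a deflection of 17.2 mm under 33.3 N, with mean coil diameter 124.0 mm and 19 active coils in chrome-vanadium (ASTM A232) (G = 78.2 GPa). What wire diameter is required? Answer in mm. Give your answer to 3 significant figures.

9.20 mm

Required rate k = F/δ = 33.3/17.2 = 1.936 N/mm
d = (8D³N_a·k / G)^(1/4) = (8·124.0³·19·1.936 / (78.2×10³))^0.25
  = (7174.9)^0.25 = 9.2035 mm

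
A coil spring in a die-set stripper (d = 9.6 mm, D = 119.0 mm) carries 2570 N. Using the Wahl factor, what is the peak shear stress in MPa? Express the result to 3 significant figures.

Spring index C = D/d = 119.0/9.6 = 12.3958
K_W = (4C−1)/(4C−4) + 0.615/C = 48.583/45.583 + 0.0496 = 1.1154
τ₀ = 8FD/(πd³) = 8·2570·119.0/(π·9.6³) = 2.44664e+06/2779.5 = 880.25 MPa
τ_max = K·τ₀ = 1.1154 × 880.25 = 981.86 MPa

982 MPa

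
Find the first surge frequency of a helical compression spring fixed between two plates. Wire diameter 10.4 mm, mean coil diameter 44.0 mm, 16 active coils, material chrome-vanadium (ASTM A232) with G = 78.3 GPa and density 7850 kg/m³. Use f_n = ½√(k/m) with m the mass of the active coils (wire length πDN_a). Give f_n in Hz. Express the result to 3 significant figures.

k = Gd⁴/(8D³N_a) = (78.3×10³)(10.4⁴)/(8·44.0³·16) = 84.009 N/mm = 84009 N/m
Wire length L = πDN_a = π·44.0·16 = 2211.7 mm
m = ρ·(πd²/4)·L = 7850 × 84.949×10⁻⁶ m² × 2.2117 m = 1.4749 kg
f_n = ½√(k/m) = 0.5·√(84009/1.4749) = 0.5·√(56961) = 119.33 Hz

119 Hz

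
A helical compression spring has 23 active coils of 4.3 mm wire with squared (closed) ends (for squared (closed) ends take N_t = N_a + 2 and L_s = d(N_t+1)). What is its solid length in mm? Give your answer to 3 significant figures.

112 mm

squared (closed) ends: N_t = N_a + 2 = 23 + 2 = 25
L_s = d·(N_t+1) = 4.3 × 26 = 111.8 mm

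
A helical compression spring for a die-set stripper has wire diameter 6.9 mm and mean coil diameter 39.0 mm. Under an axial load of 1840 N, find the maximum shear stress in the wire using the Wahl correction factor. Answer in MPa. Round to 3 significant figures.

Spring index C = D/d = 39.0/6.9 = 5.6522
K_W = (4C−1)/(4C−4) + 0.615/C = 21.609/18.609 + 0.1088 = 1.2700
τ₀ = 8FD/(πd³) = 8·1840·39.0/(π·6.9³) = 574080/1032 = 556.26 MPa
τ_max = K·τ₀ = 1.2700 × 556.26 = 706.46 MPa

706 MPa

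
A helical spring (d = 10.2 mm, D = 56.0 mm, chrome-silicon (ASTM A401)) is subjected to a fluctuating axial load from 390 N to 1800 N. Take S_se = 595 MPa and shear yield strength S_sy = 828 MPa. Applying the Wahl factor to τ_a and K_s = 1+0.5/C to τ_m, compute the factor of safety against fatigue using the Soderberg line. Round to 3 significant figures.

C = D/d = 56.0/10.2 = 5.4902; K_W = (4C−1)/(4C−4)+0.615/C = 1.2790; K_s = 1+0.5/C = 1.0911
F_a = (F_max−F_min)/2 = 705 N; F_m = (F_max+F_min)/2 = 1095 N
τ_a = K_W·8F_aD/(πd³) = 1.2790 × 94.736 = 121.17 MPa
τ_m = K_s·8F_mD/(πd³) = 1.0911 × 147.14 = 160.54 MPa
Soderberg: 1/n_f = τ_a/S_se + τ_m/S_sy = 121.17/595 + 160.54/828 = 0.20365 + 0.19389 = 0.39755
n_f = 1/0.39755 = 2.515

2.52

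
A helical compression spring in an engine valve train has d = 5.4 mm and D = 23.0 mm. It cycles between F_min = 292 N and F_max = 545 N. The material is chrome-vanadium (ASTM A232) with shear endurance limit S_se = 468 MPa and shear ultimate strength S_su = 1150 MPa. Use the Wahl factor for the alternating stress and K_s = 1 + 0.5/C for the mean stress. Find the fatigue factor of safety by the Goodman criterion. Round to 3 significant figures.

C = D/d = 23.0/5.4 = 4.2593; K_W = (4C−1)/(4C−4)+0.615/C = 1.3745; K_s = 1+0.5/C = 1.1174
F_a = (F_max−F_min)/2 = 126.5 N; F_m = (F_max+F_min)/2 = 418.5 N
τ_a = K_W·8F_aD/(πd³) = 1.3745 × 47.052 = 64.673 MPa
τ_m = K_s·8F_mD/(πd³) = 1.1174 × 155.66 = 173.94 MPa
Goodman: 1/n_f = τ_a/S_se + τ_m/S_su = 64.673/468 + 173.94/1150 = 0.13819 + 0.15125 = 0.28944
n_f = 1/0.28944 = 3.455

3.45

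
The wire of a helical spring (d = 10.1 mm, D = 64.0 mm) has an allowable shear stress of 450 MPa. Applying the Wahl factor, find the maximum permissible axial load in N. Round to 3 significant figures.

2300 N

C = D/d = 64.0/10.1 = 6.3366
K_W = (4C−1)/(4C−4) + 0.615/C = 24.347/21.347 + 0.0971 = 1.2376
τ_max = K·8FD/(πd³) → F_max = τ_allow·πd³/(8DK)
F_max = 450·π·10.1³/(8·64.0·1.2376) = 1.4566e+06/633.65 = 2298.7 N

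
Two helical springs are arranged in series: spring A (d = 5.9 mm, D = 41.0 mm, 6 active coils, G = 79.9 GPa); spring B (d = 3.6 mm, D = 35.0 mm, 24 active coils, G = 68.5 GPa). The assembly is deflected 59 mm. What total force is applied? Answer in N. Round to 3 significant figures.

78.7 N

k_A = Gd⁴/(8D³N_a) = (79.9×10³)(5.9⁴)/(8·41.0³·6) = 29.266 N/mm
k_B = Gd⁴/(8D³N_a) = (68.5×10³)(3.6⁴)/(8·35.0³·24) = 1.3976 N/mm
Series: 1/k_eq = 1/29.266 + 1/1.3976 = 0.74966; k_eq = 1.3339 N/mm
F = k_eq·δ = 1.3339·59 = 78.702 N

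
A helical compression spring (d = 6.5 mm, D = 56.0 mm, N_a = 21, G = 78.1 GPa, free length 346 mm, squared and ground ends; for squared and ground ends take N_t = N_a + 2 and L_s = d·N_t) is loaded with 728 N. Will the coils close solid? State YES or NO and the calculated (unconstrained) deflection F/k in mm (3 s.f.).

NO, δ = 154 mm

k = Gd⁴/(8D³N_a) = (78.1×10³)(6.5⁴)/(8·56.0³·21) = 4.7253 N/mm
N_t = 23; L_s = 6.5·23 = 149.5 mm; δ_solid = L₀ − L_s = 346 − 149.5 = 196.5 mm
δ = F/k = 728/4.7253 = 154.06 mm
δ < δ_solid → spring does not go solid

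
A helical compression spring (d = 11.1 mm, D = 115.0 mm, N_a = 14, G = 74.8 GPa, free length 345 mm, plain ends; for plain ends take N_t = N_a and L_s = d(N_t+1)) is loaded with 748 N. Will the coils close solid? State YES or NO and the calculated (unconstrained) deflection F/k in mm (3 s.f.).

NO, δ = 112 mm

k = Gd⁴/(8D³N_a) = (74.8×10³)(11.1⁴)/(8·115.0³·14) = 6.6663 N/mm
N_t = 14; L_s = 11.1·15 = 166.5 mm; δ_solid = L₀ − L_s = 345 − 166.5 = 178.5 mm
δ = F/k = 748/6.6663 = 112.21 mm
δ < δ_solid → spring does not go solid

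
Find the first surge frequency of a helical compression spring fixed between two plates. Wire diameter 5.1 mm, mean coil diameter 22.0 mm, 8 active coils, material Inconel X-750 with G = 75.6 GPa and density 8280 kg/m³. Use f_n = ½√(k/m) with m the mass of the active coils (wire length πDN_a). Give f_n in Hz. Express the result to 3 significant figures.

448 Hz

k = Gd⁴/(8D³N_a) = (75.6×10³)(5.1⁴)/(8·22.0³·8) = 75.051 N/mm = 75051 N/m
Wire length L = πDN_a = π·22.0·8 = 552.92 mm
m = ρ·(πd²/4)·L = 8280 × 20.428×10⁻⁶ m² × 0.55292 m = 0.093524 kg
f_n = ½√(k/m) = 0.5·√(75051/0.093524) = 0.5·√(8.0247e+05) = 447.9 Hz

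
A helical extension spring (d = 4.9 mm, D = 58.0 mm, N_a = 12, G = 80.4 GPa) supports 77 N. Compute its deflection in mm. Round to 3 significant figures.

k = Gd⁴/(8D³N_a) = (80.4×10³)(4.9⁴)/(8·58.0³·12) = 2.4745 N/mm
δ = F/k = 77 / 2.4745 = 31.118 mm

31.1 mm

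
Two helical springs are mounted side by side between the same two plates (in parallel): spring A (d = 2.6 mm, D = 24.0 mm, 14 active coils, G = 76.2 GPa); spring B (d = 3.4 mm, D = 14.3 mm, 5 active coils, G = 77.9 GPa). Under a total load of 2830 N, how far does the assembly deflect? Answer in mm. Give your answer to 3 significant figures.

k_A = Gd⁴/(8D³N_a) = (76.2×10³)(2.6⁴)/(8·24.0³·14) = 2.249 N/mm
k_B = Gd⁴/(8D³N_a) = (77.9×10³)(3.4⁴)/(8·14.3³·5) = 88.999 N/mm
Parallel: k_eq = 2.249 + 88.999 = 91.248 N/mm
δ = F/k_eq = 2830/91.248 = 31.014 mm

31.0 mm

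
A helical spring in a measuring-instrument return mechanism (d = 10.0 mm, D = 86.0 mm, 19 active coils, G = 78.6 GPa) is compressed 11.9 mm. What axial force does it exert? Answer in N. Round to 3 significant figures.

96.7 N

k = Gd⁴/(8D³N_a) = (78.6×10³)(10.0⁴)/(8·86.0³·19) = 8.1299 N/mm
F = k·δ = 8.1299 × 11.9 = 96.745 N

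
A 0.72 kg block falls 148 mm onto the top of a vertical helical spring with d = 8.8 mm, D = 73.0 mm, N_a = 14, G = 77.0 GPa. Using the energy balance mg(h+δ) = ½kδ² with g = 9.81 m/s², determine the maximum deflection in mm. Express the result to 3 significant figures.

k = Gd⁴/(8D³N_a) = (77.0×10³)(8.8⁴)/(8·73.0³·14) = 10.598 N/mm
W = mg = 0.72 × 9.81 = 7.0632 N
½kδ² − Wδ − Wh = 0 → δ = (W + √(W² + 2kWh))/k
δ = (7.0632 + √(49.889 + 22157.9))/10.598 = (7.0632 + 149.02)/10.598 = 14.727 mm

14.7 mm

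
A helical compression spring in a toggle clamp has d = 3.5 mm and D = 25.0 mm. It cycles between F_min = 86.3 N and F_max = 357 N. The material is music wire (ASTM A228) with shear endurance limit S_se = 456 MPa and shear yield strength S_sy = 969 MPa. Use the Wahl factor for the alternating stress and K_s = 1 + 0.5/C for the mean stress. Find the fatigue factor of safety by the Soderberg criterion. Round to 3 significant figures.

C = D/d = 25.0/3.5 = 7.1429; K_W = (4C−1)/(4C−4)+0.615/C = 1.2082; K_s = 1+0.5/C = 1.0700
F_a = (F_max−F_min)/2 = 135.35 N; F_m = (F_max+F_min)/2 = 221.65 N
τ_a = K_W·8F_aD/(πd³) = 1.2082 × 200.97 = 242.81 MPa
τ_m = K_s·8F_mD/(πd³) = 1.0700 × 329.11 = 352.15 MPa
Soderberg: 1/n_f = τ_a/S_se + τ_m/S_sy = 242.81/456 + 352.15/969 = 0.53248 + 0.36342 = 0.8959
n_f = 1/0.8959 = 1.116

1.12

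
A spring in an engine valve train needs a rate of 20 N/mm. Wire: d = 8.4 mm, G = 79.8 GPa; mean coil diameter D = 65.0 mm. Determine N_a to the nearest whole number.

9

N_a = Gd⁴/(8D³k) = (79.8×10³ × 8.4⁴)/(8 × 65.0³ × 20)
    = 3.97301e+08 / 4.394e+07 = 9.042 → 9 coils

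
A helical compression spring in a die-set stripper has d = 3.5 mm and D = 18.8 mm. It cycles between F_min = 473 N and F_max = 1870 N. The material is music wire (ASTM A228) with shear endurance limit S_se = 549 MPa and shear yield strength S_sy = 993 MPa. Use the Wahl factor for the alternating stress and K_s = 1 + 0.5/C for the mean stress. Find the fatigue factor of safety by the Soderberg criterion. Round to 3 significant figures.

C = D/d = 18.8/3.5 = 5.3714; K_W = (4C−1)/(4C−4)+0.615/C = 1.2861; K_s = 1+0.5/C = 1.0931
F_a = (F_max−F_min)/2 = 698.5 N; F_m = (F_max+F_min)/2 = 1171.5 N
τ_a = K_W·8F_aD/(πd³) = 1.2861 × 779.94 = 1003.1 MPa
τ_m = K_s·8F_mD/(πd³) = 1.0931 × 1308.1 = 1429.8 MPa
Soderberg: 1/n_f = τ_a/S_se + τ_m/S_sy = 1003.1/549 + 1429.8/993 = 1.82705 + 1.43993 = 3.267
n_f = 1/3.267 = 0.3061

0.306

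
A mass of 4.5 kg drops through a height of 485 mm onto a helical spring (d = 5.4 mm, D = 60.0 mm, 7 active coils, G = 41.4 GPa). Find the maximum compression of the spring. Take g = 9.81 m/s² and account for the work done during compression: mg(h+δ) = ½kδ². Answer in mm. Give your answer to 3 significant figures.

137 mm

k = Gd⁴/(8D³N_a) = (41.4×10³)(5.4⁴)/(8·60.0³·7) = 2.9103 N/mm
W = mg = 4.5 × 9.81 = 44.145 N
½kδ² − Wδ − Wh = 0 → δ = (W + √(W² + 2kWh))/k
δ = (44.145 + √(1948.8 + 124620))/2.9103 = (44.145 + 355.76)/2.9103 = 137.41 mm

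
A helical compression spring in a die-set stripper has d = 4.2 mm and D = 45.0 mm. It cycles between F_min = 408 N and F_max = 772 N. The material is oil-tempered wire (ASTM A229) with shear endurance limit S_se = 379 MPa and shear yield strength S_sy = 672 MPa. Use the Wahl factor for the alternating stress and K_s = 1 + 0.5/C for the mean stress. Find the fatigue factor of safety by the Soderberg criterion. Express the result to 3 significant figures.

0.442

C = D/d = 45.0/4.2 = 10.7143; K_W = (4C−1)/(4C−4)+0.615/C = 1.1346; K_s = 1+0.5/C = 1.0467
F_a = (F_max−F_min)/2 = 182 N; F_m = (F_max+F_min)/2 = 590 N
τ_a = K_W·8F_aD/(πd³) = 1.1346 × 281.5 = 319.39 MPa
τ_m = K_s·8F_mD/(πd³) = 1.0467 × 912.55 = 955.14 MPa
Soderberg: 1/n_f = τ_a/S_se + τ_m/S_sy = 319.39/379 + 955.14/672 = 0.84272 + 1.42133 = 2.2641
n_f = 1/2.2641 = 0.4417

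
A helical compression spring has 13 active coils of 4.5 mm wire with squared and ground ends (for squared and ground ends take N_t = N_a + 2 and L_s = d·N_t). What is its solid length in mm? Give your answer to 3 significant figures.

67.5 mm

squared and ground ends: N_t = N_a + 2 = 13 + 2 = 15
L_s = d·N_t = 4.5 × 15 = 67.5 mm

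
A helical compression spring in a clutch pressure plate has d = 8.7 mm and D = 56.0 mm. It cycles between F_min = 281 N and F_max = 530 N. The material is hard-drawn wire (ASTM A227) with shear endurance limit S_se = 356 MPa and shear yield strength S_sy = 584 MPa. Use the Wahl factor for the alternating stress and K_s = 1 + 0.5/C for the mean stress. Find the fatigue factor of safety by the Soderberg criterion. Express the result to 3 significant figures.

3.91

C = D/d = 56.0/8.7 = 6.4368; K_W = (4C−1)/(4C−4)+0.615/C = 1.2335; K_s = 1+0.5/C = 1.0777
F_a = (F_max−F_min)/2 = 124.5 N; F_m = (F_max+F_min)/2 = 405.5 N
τ_a = K_W·8F_aD/(πd³) = 1.2335 × 26.961 = 33.257 MPa
τ_m = K_s·8F_mD/(πd³) = 1.0777 × 87.813 = 94.635 MPa
Soderberg: 1/n_f = τ_a/S_se + τ_m/S_sy = 33.257/356 + 94.635/584 = 0.09342 + 0.16205 = 0.25546
n_f = 1/0.25546 = 3.914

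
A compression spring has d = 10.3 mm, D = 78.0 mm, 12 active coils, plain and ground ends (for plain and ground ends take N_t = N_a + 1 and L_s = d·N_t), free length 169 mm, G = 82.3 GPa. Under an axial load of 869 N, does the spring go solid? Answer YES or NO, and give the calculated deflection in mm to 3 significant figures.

YES, δ = 42.7 mm

k = Gd⁴/(8D³N_a) = (82.3×10³)(10.3⁴)/(8·78.0³·12) = 20.333 N/mm
N_t = 13; L_s = 10.3·13 = 133.9 mm; δ_solid = L₀ − L_s = 169 − 133.9 = 35.1 mm
δ = F/k = 869/20.333 = 42.739 mm
δ ≥ δ_solid → spring goes solid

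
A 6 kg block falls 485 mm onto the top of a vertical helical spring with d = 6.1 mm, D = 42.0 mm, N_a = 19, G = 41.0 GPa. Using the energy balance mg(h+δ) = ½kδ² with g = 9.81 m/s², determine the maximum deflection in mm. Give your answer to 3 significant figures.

k = Gd⁴/(8D³N_a) = (41.0×10³)(6.1⁴)/(8·42.0³·19) = 5.0409 N/mm
W = mg = 6 × 9.81 = 58.86 N
½kδ² − Wδ − Wh = 0 → δ = (W + √(W² + 2kWh))/k
δ = (58.86 + √(3464.5 + 287809))/5.0409 = (58.86 + 539.7)/5.0409 = 118.74 mm

119 mm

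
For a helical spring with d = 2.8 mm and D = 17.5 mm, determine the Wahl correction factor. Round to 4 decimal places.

1.2413

C = D/d = 17.5/2.8 = 6.2500
K_W = (4C−1)/(4C−4) + 0.615/C = 24.000/21.000 + 0.0984 = 1.2413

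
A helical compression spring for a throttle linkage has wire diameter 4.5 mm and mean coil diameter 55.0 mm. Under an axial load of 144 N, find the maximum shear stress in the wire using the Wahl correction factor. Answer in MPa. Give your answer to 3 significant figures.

247 MPa

Spring index C = D/d = 55.0/4.5 = 12.2222
K_W = (4C−1)/(4C−4) + 0.615/C = 47.889/44.889 + 0.0503 = 1.1171
τ₀ = 8FD/(πd³) = 8·144·55.0/(π·4.5³) = 63360/286.28 = 221.32 MPa
τ_max = K·τ₀ = 1.1171 × 221.32 = 247.25 MPa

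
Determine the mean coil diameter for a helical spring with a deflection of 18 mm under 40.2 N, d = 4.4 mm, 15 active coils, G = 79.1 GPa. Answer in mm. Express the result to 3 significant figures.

48.0 mm

Required rate k = F/δ = 40.2/18 = 2.2333 N/mm
D = (Gd⁴/(8N_a·k))^(1/3) = (79.1×10³·4.4⁴/(8·15·2.2333))^(1/3)
  = (110625)^(1/3) = 48.0047 mm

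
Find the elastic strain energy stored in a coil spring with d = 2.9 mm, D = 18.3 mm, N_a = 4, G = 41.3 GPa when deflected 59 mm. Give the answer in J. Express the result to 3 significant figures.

k = Gd⁴/(8D³N_a) = (41.3×10³)(2.9⁴)/(8·18.3³·4) = 14.895 N/mm
U = ½kδ² = 0.5 × 14.895 × 59² = 25925 N·mm = 25.925 J

25.9 J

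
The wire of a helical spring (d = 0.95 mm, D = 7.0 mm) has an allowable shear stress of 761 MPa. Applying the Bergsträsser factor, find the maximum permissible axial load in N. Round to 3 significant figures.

C = D/d = 7.0/0.95 = 7.3684
K_B = (4C+2)/(4C−3) = 31.474/26.474 = 1.1889
τ_max = K·8FD/(πd³) → F_max = τ_allow·πd³/(8DK)
F_max = 761·π·0.95³/(8·7.0·1.1889) = 2049.8/66.577 = 30.788 N

30.8 N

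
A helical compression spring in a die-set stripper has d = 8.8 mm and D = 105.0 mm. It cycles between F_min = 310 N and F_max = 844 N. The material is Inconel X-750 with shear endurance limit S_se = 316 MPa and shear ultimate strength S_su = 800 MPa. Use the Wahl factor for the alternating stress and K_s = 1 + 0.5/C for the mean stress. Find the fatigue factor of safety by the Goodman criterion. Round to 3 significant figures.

C = D/d = 105.0/8.8 = 11.9318; K_W = (4C−1)/(4C−4)+0.615/C = 1.1201; K_s = 1+0.5/C = 1.0419
F_a = (F_max−F_min)/2 = 267 N; F_m = (F_max+F_min)/2 = 577 N
τ_a = K_W·8F_aD/(πd³) = 1.1201 × 104.76 = 117.35 MPa
τ_m = K_s·8F_mD/(πd³) = 1.0419 × 226.39 = 235.88 MPa
Goodman: 1/n_f = τ_a/S_se + τ_m/S_su = 117.35/316 + 235.88/800 = 0.37135 + 0.29485 = 0.66619
n_f = 1/0.66619 = 1.501

1.50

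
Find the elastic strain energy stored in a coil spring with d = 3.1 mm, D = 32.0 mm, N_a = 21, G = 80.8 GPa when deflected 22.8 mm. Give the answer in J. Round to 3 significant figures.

k = Gd⁴/(8D³N_a) = (80.8×10³)(3.1⁴)/(8·32.0³·21) = 1.3555 N/mm
U = ½kδ² = 0.5 × 1.3555 × 22.8² = 352.32 N·mm = 0.35232 J

0.352 J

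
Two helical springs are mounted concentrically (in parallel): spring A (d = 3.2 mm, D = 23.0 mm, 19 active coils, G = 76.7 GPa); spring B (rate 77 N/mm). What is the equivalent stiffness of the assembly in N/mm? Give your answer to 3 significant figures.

81.3 N/mm

k_A = Gd⁴/(8D³N_a) = (76.7×10³)(3.2⁴)/(8·23.0³·19) = 4.3488 N/mm
Parallel: k_eq = 4.3488 + 77 = 81.349 N/mm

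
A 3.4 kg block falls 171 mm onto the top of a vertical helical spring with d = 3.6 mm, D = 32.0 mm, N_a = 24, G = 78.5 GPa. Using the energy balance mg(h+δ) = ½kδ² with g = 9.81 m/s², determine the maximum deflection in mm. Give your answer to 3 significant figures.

k = Gd⁴/(8D³N_a) = (78.5×10³)(3.6⁴)/(8·32.0³·24) = 2.0957 N/mm
W = mg = 3.4 × 9.81 = 33.354 N
½kδ² − Wδ − Wh = 0 → δ = (W + √(W² + 2kWh))/k
δ = (33.354 + √(1112.5 + 23905.8))/2.0957 = (33.354 + 158.17)/2.0957 = 91.39 mm

91.4 mm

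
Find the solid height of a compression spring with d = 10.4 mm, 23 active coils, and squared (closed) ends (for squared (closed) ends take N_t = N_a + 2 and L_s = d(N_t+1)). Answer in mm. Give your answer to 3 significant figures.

squared (closed) ends: N_t = N_a + 2 = 23 + 2 = 25
L_s = d·(N_t+1) = 10.4 × 26 = 270.4 mm

270 mm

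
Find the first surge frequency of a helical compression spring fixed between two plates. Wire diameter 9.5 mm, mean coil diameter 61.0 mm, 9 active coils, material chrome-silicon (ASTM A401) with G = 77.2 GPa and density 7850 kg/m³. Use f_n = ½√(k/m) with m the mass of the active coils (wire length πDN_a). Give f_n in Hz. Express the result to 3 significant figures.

k = Gd⁴/(8D³N_a) = (77.2×10³)(9.5⁴)/(8·61.0³·9) = 38.476 N/mm = 38476 N/m
Wire length L = πDN_a = π·61.0·9 = 1724.7 mm
m = ρ·(πd²/4)·L = 7850 × 70.882×10⁻⁶ m² × 1.7247 m = 0.95969 kg
f_n = ½√(k/m) = 0.5·√(38476/0.95969) = 0.5·√(40092) = 100.12 Hz

100 Hz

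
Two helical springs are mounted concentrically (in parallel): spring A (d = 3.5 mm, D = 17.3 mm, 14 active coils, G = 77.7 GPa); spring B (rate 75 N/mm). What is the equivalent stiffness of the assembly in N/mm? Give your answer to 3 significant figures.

95.1 N/mm

k_A = Gd⁴/(8D³N_a) = (77.7×10³)(3.5⁴)/(8·17.3³·14) = 20.107 N/mm
Parallel: k_eq = 20.107 + 75 = 95.107 N/mm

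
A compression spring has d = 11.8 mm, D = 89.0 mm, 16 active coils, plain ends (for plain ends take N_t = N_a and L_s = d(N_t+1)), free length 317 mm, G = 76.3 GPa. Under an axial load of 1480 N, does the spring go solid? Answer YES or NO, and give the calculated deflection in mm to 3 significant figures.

k = Gd⁴/(8D³N_a) = (76.3×10³)(11.8⁴)/(8·89.0³·16) = 16.394 N/mm
N_t = 16; L_s = 11.8·17 = 200.6 mm; δ_solid = L₀ − L_s = 317 − 200.6 = 116.4 mm
δ = F/k = 1480/16.394 = 90.279 mm
δ < δ_solid → spring does not go solid

NO, δ = 90.3 mm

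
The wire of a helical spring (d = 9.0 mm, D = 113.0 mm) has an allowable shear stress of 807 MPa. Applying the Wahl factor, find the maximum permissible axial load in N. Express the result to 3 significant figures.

1840 N

C = D/d = 113.0/9.0 = 12.5556
K_W = (4C−1)/(4C−4) + 0.615/C = 49.222/46.222 + 0.0490 = 1.1139
τ_max = K·8FD/(πd³) → F_max = τ_allow·πd³/(8DK)
F_max = 807·π·9.0³/(8·113.0·1.1139) = 1.8482e+06/1007 = 1835.4 N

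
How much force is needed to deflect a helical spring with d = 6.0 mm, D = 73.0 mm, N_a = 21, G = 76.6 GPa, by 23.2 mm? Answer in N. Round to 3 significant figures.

35.2 N

k = Gd⁴/(8D³N_a) = (76.6×10³)(6.0⁴)/(8·73.0³·21) = 1.519 N/mm
F = k·δ = 1.519 × 23.2 = 35.241 N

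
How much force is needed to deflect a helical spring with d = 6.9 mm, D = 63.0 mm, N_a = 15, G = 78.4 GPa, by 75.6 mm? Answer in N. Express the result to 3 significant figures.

k = Gd⁴/(8D³N_a) = (78.4×10³)(6.9⁴)/(8·63.0³·15) = 5.9226 N/mm
F = k·δ = 5.9226 × 75.6 = 447.75 N

448 N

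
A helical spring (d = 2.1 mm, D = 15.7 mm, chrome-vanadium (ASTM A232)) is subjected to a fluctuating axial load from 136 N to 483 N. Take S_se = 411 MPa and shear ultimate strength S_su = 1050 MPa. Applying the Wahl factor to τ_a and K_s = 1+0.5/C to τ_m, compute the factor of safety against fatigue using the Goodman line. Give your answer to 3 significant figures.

C = D/d = 15.7/2.1 = 7.4762; K_W = (4C−1)/(4C−4)+0.615/C = 1.1981; K_s = 1+0.5/C = 1.0669
F_a = (F_max−F_min)/2 = 173.5 N; F_m = (F_max+F_min)/2 = 309.5 N
τ_a = K_W·8F_aD/(πd³) = 1.1981 × 749 = 897.35 MPa
τ_m = K_s·8F_mD/(πd³) = 1.0669 × 1336.1 = 1425.5 MPa
Goodman: 1/n_f = τ_a/S_se + τ_m/S_su = 897.35/411 + 1425.5/1050 = 2.18334 + 1.35759 = 3.5409
n_f = 1/3.5409 = 0.2824

0.282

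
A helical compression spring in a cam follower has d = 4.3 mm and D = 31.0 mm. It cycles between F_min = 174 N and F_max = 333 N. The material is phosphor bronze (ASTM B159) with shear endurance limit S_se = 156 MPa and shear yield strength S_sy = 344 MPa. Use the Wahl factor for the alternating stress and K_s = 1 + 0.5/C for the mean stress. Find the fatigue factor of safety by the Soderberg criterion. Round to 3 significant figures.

0.718

C = D/d = 31.0/4.3 = 7.2093; K_W = (4C−1)/(4C−4)+0.615/C = 1.2061; K_s = 1+0.5/C = 1.0694
F_a = (F_max−F_min)/2 = 79.5 N; F_m = (F_max+F_min)/2 = 253.5 N
τ_a = K_W·8F_aD/(πd³) = 1.2061 × 78.934 = 95.202 MPa
τ_m = K_s·8F_mD/(πd³) = 1.0694 × 251.69 = 269.15 MPa
Soderberg: 1/n_f = τ_a/S_se + τ_m/S_sy = 95.202/156 + 269.15/344 = 0.61027 + 0.78242 = 1.3927
n_f = 1/1.3927 = 0.718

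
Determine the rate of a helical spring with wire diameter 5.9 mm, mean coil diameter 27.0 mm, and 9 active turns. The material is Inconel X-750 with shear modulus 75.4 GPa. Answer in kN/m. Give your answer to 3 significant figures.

k = Gd⁴/(8D³N_a) = (75.4×10³ × 5.9⁴) / (8 × 27.0³ × 9)
  = 9.13649e+07 / 1.41718e+06 = 64.47 N/mm

64.5 kN/m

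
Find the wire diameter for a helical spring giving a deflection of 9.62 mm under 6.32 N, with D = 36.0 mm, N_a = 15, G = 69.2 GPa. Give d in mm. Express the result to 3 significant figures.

Required rate k = F/δ = 6.32/9.62 = 0.65696 N/mm
d = (8D³N_a·k / G)^(1/4) = (8·36.0³·15·0.65696 / (69.2×10³))^0.25
  = (53.153)^0.25 = 2.7001 mm

2.70 mm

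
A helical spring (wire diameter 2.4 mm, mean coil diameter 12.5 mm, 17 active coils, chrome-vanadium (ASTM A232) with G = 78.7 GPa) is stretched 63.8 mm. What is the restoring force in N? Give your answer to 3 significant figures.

k = Gd⁴/(8D³N_a) = (78.7×10³)(2.4⁴)/(8·12.5³·17) = 9.8299 N/mm
F = k·δ = 9.8299 × 63.8 = 627.15 N

627 N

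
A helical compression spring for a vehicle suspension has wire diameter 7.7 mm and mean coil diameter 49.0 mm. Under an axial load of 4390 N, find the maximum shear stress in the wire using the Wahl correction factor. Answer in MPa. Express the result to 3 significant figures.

1480 MPa

Spring index C = D/d = 49.0/7.7 = 6.3636
K_W = (4C−1)/(4C−4) + 0.615/C = 24.455/21.455 + 0.0966 = 1.2365
τ₀ = 8FD/(πd³) = 8·4390·49.0/(π·7.7³) = 1.72088e+06/1434.2 = 1199.9 MPa
τ_max = K·τ₀ = 1.2365 × 1199.9 = 1483.6 MPa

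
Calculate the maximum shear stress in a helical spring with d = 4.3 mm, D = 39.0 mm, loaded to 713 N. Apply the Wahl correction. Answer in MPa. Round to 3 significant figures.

Spring index C = D/d = 39.0/4.3 = 9.0698
K_W = (4C−1)/(4C−4) + 0.615/C = 35.279/32.279 + 0.0678 = 1.1607
τ₀ = 8FD/(πd³) = 8·713·39.0/(π·4.3³) = 222456/249.78 = 890.61 MPa
τ_max = K·τ₀ = 1.1607 × 890.61 = 1033.8 MPa

1030 MPa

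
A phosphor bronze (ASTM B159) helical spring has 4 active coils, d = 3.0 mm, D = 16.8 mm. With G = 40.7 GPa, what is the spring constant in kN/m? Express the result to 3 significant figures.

k = Gd⁴/(8D³N_a) = (40.7×10³ × 3.0⁴) / (8 × 16.8³ × 4)
  = 3.2967e+06 / 151732 = 21.727 N/mm

21.7 kN/m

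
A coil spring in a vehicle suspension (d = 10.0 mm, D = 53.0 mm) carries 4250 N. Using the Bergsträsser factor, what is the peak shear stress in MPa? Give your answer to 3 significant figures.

Spring index C = D/d = 53.0/10.0 = 5.3000
K_B = (4C+2)/(4C−3) = 23.200/18.200 = 1.2747
τ₀ = 8FD/(πd³) = 8·4250·53.0/(π·10.0³) = 1.802e+06/3141.6 = 573.59 MPa
τ_max = K·τ₀ = 1.2747 × 573.59 = 731.18 MPa

731 MPa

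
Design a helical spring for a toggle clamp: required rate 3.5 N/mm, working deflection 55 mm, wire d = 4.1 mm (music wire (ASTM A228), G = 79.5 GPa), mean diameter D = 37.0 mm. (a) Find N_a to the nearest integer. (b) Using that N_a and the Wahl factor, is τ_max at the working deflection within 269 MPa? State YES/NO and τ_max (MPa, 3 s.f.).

(a) 16 coils; (b) NO, τ_max = 303 MPa

N_a = Gd⁴/(8D³k) = (79.5×10³)(4.1⁴)/(8·37.0³·3.5) = 15.84 → N_a = 16
Actual rate k = Gd⁴/(8D³·16) = 3.4649 N/mm
Working load F = kδ = 3.4649·55 = 190.57 N
C = 37.0/4.1 = 9.0244; K_W = (4C−1)/(4C−4)+0.615/C = 1.1616
τ_max = K_W·8FD/(πd³) = 1.1616·260.52 = 302.62 MPa
τ_max > 269 MPa → exceeds allowable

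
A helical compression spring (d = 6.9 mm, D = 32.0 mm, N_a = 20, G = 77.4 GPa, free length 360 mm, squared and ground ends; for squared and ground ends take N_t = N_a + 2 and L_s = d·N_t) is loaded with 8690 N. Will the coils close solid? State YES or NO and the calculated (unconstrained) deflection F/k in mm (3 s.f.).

YES, δ = 260 mm

k = Gd⁴/(8D³N_a) = (77.4×10³)(6.9⁴)/(8·32.0³·20) = 33.463 N/mm
N_t = 22; L_s = 6.9·22 = 151.8 mm; δ_solid = L₀ − L_s = 360 − 151.8 = 208.2 mm
δ = F/k = 8690/33.463 = 259.69 mm
δ ≥ δ_solid → spring goes solid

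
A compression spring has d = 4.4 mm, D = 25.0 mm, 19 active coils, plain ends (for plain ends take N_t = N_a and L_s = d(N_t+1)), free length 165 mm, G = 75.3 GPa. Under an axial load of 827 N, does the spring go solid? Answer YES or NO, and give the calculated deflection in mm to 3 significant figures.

k = Gd⁴/(8D³N_a) = (75.3×10³)(4.4⁴)/(8·25.0³·19) = 11.883 N/mm
N_t = 19; L_s = 4.4·20 = 88 mm; δ_solid = L₀ − L_s = 165 − 88 = 77 mm
δ = F/k = 827/11.883 = 69.593 mm
δ < δ_solid → spring does not go solid

NO, δ = 69.6 mm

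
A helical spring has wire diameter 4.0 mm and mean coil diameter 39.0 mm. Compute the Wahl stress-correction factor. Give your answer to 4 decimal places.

1.1488

C = D/d = 39.0/4.0 = 9.7500
K_W = (4C−1)/(4C−4) + 0.615/C = 38.000/35.000 + 0.0631 = 1.1488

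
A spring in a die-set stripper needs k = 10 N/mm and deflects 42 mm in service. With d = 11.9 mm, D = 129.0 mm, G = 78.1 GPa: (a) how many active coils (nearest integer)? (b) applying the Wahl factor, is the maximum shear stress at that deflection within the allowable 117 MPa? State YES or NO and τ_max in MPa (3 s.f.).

N_a = Gd⁴/(8D³k) = (78.1×10³)(11.9⁴)/(8·129.0³·10) = 9.12 → N_a = 9
Actual rate k = Gd⁴/(8D³·9) = 10.133 N/mm
Working load F = kδ = 10.133·42 = 425.59 N
C = 129.0/11.9 = 10.8403; K_W = (4C−1)/(4C−4)+0.615/C = 1.1329
τ_max = K_W·8FD/(πd³) = 1.1329·82.961 = 93.991 MPa
τ_max ≤ 117 MPa → acceptable

(a) 9 coils; (b) YES, τ_max = 94.0 MPa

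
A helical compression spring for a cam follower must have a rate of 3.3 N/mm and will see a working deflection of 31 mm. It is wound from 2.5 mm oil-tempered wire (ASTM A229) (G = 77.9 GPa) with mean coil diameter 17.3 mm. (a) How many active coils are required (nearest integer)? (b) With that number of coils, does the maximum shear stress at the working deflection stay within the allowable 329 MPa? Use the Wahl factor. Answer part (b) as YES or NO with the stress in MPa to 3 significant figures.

N_a = Gd⁴/(8D³k) = (77.9×10³)(2.5⁴)/(8·17.3³·3.3) = 22.26 → N_a = 22
Actual rate k = Gd⁴/(8D³·22) = 3.3392 N/mm
Working load F = kδ = 3.3392·31 = 103.52 N
C = 17.3/2.5 = 6.9200; K_W = (4C−1)/(4C−4)+0.615/C = 1.2156
τ_max = K_W·8FD/(πd³) = 1.2156·291.86 = 354.77 MPa
τ_max > 329 MPa → exceeds allowable

(a) 22 coils; (b) NO, τ_max = 355 MPa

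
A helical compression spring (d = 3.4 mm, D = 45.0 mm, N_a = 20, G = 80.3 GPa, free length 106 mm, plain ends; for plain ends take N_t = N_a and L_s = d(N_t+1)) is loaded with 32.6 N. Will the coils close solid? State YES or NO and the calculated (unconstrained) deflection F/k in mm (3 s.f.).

YES, δ = 44.3 mm

k = Gd⁴/(8D³N_a) = (80.3×10³)(3.4⁴)/(8·45.0³·20) = 0.73599 N/mm
N_t = 20; L_s = 3.4·21 = 71.4 mm; δ_solid = L₀ − L_s = 106 − 71.4 = 34.6 mm
δ = F/k = 32.6/0.73599 = 44.294 mm
δ ≥ δ_solid → spring goes solid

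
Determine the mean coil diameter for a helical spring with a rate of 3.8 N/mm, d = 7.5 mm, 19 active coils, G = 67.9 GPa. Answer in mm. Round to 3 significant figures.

D = (Gd⁴/(8N_a·k))^(1/3) = (67.9×10³·7.5⁴/(8·19·3.8))^(1/3)
  = (371953)^(1/3) = 71.9166 mm

71.9 mm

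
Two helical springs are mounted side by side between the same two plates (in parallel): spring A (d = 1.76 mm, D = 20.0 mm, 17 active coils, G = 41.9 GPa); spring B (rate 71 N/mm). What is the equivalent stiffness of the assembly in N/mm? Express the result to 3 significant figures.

71.4 N/mm

k_A = Gd⁴/(8D³N_a) = (41.9×10³)(1.76⁴)/(8·20.0³·17) = 0.36952 N/mm
Parallel: k_eq = 0.36952 + 71 = 71.37 N/mm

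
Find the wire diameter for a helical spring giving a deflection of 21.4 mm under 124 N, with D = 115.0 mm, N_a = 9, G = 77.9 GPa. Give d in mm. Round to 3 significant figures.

Required rate k = F/δ = 124/21.4 = 5.7944 N/mm
d = (8D³N_a·k / G)^(1/4) = (8·115.0³·9·5.7944 / (77.9×10³))^0.25
  = (8145.1)^0.25 = 9.5000 mm

9.50 mm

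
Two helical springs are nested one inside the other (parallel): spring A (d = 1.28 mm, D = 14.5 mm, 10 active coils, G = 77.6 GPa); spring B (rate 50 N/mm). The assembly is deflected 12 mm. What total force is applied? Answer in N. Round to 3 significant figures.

k_A = Gd⁴/(8D³N_a) = (77.6×10³)(1.28⁴)/(8·14.5³·10) = 0.8541 N/mm
Parallel: k_eq = 0.8541 + 50 = 50.854 N/mm
F = k_eq·δ = 50.854·12 = 610.25 N

610 N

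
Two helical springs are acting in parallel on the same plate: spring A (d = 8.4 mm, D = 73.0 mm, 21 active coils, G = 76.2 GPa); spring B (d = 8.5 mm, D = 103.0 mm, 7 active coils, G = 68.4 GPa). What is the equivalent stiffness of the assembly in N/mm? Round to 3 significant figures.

11.6 N/mm

k_A = Gd⁴/(8D³N_a) = (76.2×10³)(8.4⁴)/(8·73.0³·21) = 5.8049 N/mm
k_B = Gd⁴/(8D³N_a) = (68.4×10³)(8.5⁴)/(8·103.0³·7) = 5.8349 N/mm
Parallel: k_eq = 5.8049 + 5.8349 = 11.64 N/mm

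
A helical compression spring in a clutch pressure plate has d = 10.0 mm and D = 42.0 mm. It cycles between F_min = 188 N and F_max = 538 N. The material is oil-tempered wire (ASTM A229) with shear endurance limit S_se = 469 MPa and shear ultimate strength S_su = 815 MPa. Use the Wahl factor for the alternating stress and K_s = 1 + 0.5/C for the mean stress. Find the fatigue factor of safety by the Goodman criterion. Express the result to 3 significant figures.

C = D/d = 42.0/10.0 = 4.2000; K_W = (4C−1)/(4C−4)+0.615/C = 1.3808; K_s = 1+0.5/C = 1.1190
F_a = (F_max−F_min)/2 = 175 N; F_m = (F_max+F_min)/2 = 363 N
τ_a = K_W·8F_aD/(πd³) = 1.3808 × 18.717 = 25.844 MPa
τ_m = K_s·8F_mD/(πd³) = 1.1190 × 38.824 = 43.445 MPa
Goodman: 1/n_f = τ_a/S_se + τ_m/S_su = 25.844/469 + 43.445/815 = 0.05510 + 0.05331 = 0.10841
n_f = 1/0.10841 = 9.224

9.22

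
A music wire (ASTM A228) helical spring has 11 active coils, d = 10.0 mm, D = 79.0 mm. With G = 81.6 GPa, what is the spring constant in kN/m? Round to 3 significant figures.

k = Gd⁴/(8D³N_a) = (81.6×10³ × 10.0⁴) / (8 × 79.0³ × 11)
  = 8.16e+08 / 4.33874e+07 = 18.807 N/mm

18.8 kN/m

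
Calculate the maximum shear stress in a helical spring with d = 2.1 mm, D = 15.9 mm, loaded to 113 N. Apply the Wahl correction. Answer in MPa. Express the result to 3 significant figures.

591 MPa

Spring index C = D/d = 15.9/2.1 = 7.5714
K_W = (4C−1)/(4C−4) + 0.615/C = 29.286/26.286 + 0.0812 = 1.1954
τ₀ = 8FD/(πd³) = 8·113·15.9/(π·2.1³) = 14373.6/29.094 = 494.04 MPa
τ_max = K·τ₀ = 1.1954 × 494.04 = 590.55 MPa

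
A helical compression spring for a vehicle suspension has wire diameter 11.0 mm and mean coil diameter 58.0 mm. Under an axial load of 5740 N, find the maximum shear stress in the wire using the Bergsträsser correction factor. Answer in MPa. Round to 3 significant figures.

813 MPa

Spring index C = D/d = 58.0/11.0 = 5.2727
K_B = (4C+2)/(4C−3) = 23.091/18.091 = 1.2764
τ₀ = 8FD/(πd³) = 8·5740·58.0/(π·11.0³) = 2.66336e+06/4181.5 = 636.95 MPa
τ_max = K·τ₀ = 1.2764 × 636.95 = 812.99 MPa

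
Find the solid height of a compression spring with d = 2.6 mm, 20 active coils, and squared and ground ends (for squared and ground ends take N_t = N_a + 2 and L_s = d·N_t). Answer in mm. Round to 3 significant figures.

squared and ground ends: N_t = N_a + 2 = 20 + 2 = 22
L_s = d·N_t = 2.6 × 22 = 57.2 mm

57.2 mm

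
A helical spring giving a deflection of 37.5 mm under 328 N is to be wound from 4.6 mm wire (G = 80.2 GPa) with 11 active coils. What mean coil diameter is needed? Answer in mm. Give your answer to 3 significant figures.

36.0 mm

Required rate k = F/δ = 328/37.5 = 8.7467 N/mm
D = (Gd⁴/(8N_a·k))^(1/3) = (80.2×10³·4.6⁴/(8·11·8.7467))^(1/3)
  = (46653.1)^(1/3) = 35.9993 mm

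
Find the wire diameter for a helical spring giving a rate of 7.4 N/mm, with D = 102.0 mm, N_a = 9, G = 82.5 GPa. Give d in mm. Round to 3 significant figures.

9.10 mm

d = (8D³N_a·k / G)^(1/4) = (8·102.0³·9·7.4 / (82.5×10³))^0.25
  = (6853.5)^0.25 = 9.0987 mm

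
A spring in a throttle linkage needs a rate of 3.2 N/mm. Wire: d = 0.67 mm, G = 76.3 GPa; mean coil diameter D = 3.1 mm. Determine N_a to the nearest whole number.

20

N_a = Gd⁴/(8D³k) = (76.3×10³ × 0.67⁴)/(8 × 3.1³ × 3.2)
    = 15375.3 / 762.65 = 20.16 → 20 coils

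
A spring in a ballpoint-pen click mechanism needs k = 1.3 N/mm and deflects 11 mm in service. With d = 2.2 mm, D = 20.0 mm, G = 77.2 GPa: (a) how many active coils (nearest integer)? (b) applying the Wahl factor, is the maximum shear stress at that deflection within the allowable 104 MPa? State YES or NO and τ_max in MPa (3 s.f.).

N_a = Gd⁴/(8D³k) = (77.2×10³)(2.2⁴)/(8·20.0³·1.3) = 21.74 → N_a = 22
Actual rate k = Gd⁴/(8D³·22) = 1.2844 N/mm
Working load F = kδ = 1.2844·11 = 14.129 N
C = 20.0/2.2 = 9.0909; K_W = (4C−1)/(4C−4)+0.615/C = 1.1603
τ_max = K_W·8FD/(πd³) = 1.1603·67.577 = 78.413 MPa
τ_max ≤ 104 MPa → acceptable

(a) 22 coils; (b) YES, τ_max = 78.4 MPa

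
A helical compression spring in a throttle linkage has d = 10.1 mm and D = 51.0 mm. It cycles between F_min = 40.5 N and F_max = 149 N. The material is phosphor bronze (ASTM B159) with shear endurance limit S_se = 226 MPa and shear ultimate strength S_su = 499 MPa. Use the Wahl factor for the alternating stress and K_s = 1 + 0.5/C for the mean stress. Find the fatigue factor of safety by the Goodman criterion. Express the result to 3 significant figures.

15.2

C = D/d = 51.0/10.1 = 5.0495; K_W = (4C−1)/(4C−4)+0.615/C = 1.3070; K_s = 1+0.5/C = 1.0990
F_a = (F_max−F_min)/2 = 54.25 N; F_m = (F_max+F_min)/2 = 94.75 N
τ_a = K_W·8F_aD/(πd³) = 1.3070 × 6.8383 = 8.9376 MPa
τ_m = K_s·8F_mD/(πd³) = 1.0990 × 11.943 = 13.126 MPa
Goodman: 1/n_f = τ_a/S_se + τ_m/S_su = 8.9376/226 + 13.126/499 = 0.03955 + 0.02630 = 0.065852
n_f = 1/0.065852 = 15.19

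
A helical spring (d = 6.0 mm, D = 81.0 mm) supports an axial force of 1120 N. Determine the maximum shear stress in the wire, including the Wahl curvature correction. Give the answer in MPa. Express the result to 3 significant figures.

Spring index C = D/d = 81.0/6.0 = 13.5000
K_W = (4C−1)/(4C−4) + 0.615/C = 53.000/50.000 + 0.0456 = 1.1056
τ₀ = 8FD/(πd³) = 8·1120·81.0/(π·6.0³) = 725760/678.58 = 1069.5 MPa
τ_max = K·τ₀ = 1.1056 × 1069.5 = 1182.4 MPa

1180 MPa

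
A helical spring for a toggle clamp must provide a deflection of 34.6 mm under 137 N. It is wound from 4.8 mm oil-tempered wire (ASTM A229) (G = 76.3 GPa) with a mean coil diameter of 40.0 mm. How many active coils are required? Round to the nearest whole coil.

20

Required rate k = F/δ = 137/34.6 = 3.9595 N/mm
N_a = Gd⁴/(8D³k) = (76.3×10³ × 4.8⁴)/(8 × 40.0³ × 3.9595)
    = 4.05032e+07 / 2.02728e+06 = 19.98 → 20 coils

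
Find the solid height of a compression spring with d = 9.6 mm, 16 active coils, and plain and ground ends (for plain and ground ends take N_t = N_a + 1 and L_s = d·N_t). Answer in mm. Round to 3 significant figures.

plain and ground ends: N_t = N_a + 1 = 16 + 1 = 17
L_s = d·N_t = 9.6 × 17 = 163.2 mm

163 mm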